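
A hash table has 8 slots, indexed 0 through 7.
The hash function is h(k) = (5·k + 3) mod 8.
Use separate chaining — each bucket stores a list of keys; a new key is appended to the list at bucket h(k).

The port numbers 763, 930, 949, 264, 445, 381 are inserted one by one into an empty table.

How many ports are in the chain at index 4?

Insert 763: h=2, bucket 2 empty -> new chain.
Insert 930: h=5, bucket 5 empty -> new chain.
Insert 949: h=4, bucket 4 empty -> new chain.
Insert 264: h=3, bucket 3 empty -> new chain.
Insert 445: h=4, bucket 4 nonempty -> append to chain.
Insert 381: h=4, bucket 4 nonempty -> append to chain.
Final buckets:
0: .
1: .
2: 763
3: 264
4: 949 -> 445 -> 381
5: 930
6: .
7: .

3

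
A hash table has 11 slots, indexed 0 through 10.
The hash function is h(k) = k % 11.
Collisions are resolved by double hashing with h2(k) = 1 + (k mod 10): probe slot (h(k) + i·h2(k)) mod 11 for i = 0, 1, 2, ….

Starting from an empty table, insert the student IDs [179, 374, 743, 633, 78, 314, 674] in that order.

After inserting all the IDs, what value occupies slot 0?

179 hashes to 3; slot 3 is free → place at 3.
374 hashes to 0; slot 0 is free → place at 0.
743 hashes to 6; slot 6 is free → place at 6.
633 hashes to 6, h2=4; 6 taken → place at 10.
78 hashes to 1; slot 1 is free → place at 1.
314 hashes to 6, h2=5; 6,0 taken → place at 5.
674 hashes to 3, h2=5; 3 taken → place at 8.
Table: [374, 78, —, 179, —, 314, 743, —, 674, —, 633]

374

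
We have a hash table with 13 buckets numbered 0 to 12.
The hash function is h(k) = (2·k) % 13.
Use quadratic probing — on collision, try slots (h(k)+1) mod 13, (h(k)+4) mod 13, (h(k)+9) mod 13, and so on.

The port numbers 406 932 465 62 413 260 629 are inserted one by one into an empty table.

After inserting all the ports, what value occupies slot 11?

Insert 406: h=6, slot 6 empty → index 6.
Insert 932: h=5, slot 5 empty → index 5.
Insert 465: h=7, slot 7 empty → index 7.
Insert 62: h=7, slot 7 occupied → index 8.
Insert 413: h=7, slots 7,8 occupied → index 11.
Insert 260: h=0, slot 0 empty → index 0.
Insert 629: h=10, slot 10 empty → index 10.
Table: [260, ., ., ., ., 932, 406, 465, 62, ., 629, 413, .]

413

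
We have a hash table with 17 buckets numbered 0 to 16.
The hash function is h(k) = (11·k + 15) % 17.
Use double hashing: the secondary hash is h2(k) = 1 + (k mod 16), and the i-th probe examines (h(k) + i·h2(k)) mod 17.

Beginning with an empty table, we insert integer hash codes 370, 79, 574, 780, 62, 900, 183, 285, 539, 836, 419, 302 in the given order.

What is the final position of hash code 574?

Insert 370: h=5, slot 5 empty → index 5.
Insert 79: h=0, slot 0 empty → index 0.
Insert 574: h=5, h2=15, slot 5 occupied → index 3.
Insert 780: h=10, slot 10 empty → index 10.
Insert 62: h=0, h2=15, slot 0 occupied → index 15.
Insert 900: h=4, slot 4 empty → index 4.
Insert 183: h=5, h2=8, slot 5 occupied → index 13.
Insert 285: h=5, h2=14, slot 5 occupied → index 2.
Insert 539: h=11, slot 11 empty → index 11.
Insert 836: h=14, slot 14 empty → index 14.
Insert 419: h=0, h2=4, slots 0,4 occupied → index 8.
Insert 302: h=5, h2=15, slots 5,3 occupied → index 1.
Table: [79, 302, 285, 574, 900, 370, _, _, 419, _, 780, 539, _, 183, 836, 62, _]

3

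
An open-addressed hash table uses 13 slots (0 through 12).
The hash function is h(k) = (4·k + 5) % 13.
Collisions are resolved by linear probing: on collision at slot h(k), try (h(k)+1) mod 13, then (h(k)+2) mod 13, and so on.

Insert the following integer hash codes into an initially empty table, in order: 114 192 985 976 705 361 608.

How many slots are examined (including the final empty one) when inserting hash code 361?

5

114: h=6 → slot 6
192: h=6, probe 6,7 → slot 7
985: h=6, probe 6,7,8 → slot 8
976: h=9 → slot 9
705: h=4 → slot 4
361: h=6, probe 6,7,8,9,10 → slot 10
608: h=6, probe 6,7,8,9,10,11 → slot 11
Table: [—, —, —, —, 705, —, 114, 192, 985, 976, 361, 608, —]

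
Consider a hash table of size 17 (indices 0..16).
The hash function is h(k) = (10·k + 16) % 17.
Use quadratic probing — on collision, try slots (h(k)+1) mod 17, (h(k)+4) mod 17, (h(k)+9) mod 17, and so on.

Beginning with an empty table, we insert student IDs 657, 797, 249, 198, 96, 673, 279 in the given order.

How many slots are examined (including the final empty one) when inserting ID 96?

657 hashes to 7; slot 7 is free → place at 7.
797 hashes to 13; slot 13 is free → place at 13.
249 hashes to 7; 7 taken → place at 8.
198 hashes to 7; 7,8 taken → place at 11.
96 hashes to 7; 7,8,11 taken → place at 16.
673 hashes to 14; slot 14 is free → place at 14.
279 hashes to 1; slot 1 is free → place at 1.
Table: [—, 279, —, —, —, —, —, 657, 249, —, —, 198, —, 797, 673, —, 96]

4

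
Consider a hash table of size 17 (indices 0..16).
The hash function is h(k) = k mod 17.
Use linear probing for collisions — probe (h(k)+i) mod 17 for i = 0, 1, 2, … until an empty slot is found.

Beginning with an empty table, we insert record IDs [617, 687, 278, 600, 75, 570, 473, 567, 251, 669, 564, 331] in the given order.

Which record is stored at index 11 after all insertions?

567

617: h=5 => slot 5
687: h=7 => slot 7
278: h=6 => slot 6
600: h=5, probe 5,6,7,8 => slot 8
75: h=7, probe 7,8,9 => slot 9
570: h=9, probe 9,10 => slot 10
473: h=14 => slot 14
567: h=6, probe 6,7,8,9,10,11 => slot 11
251: h=13 => slot 13
669: h=6, probe 6,7,8,9,10,11,12 => slot 12
564: h=3 => slot 3
331: h=8, probe 8,9,10,11,12,13,14,15 => slot 15
Table: [—, —, —, 564, —, 617, 278, 687, 600, 75, 570, 567, 669, 251, 473, 331, —]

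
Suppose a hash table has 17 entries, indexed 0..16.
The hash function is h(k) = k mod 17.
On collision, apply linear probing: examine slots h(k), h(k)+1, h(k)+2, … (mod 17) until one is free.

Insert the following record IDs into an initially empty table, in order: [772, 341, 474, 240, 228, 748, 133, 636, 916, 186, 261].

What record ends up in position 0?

772 hashes to 7; slot 7 is free -> place at 7.
341 hashes to 1; slot 1 is free -> place at 1.
474 hashes to 15; slot 15 is free -> place at 15.
240 hashes to 2; slot 2 is free -> place at 2.
228 hashes to 7; 7 taken -> place at 8.
748 hashes to 0; slot 0 is free -> place at 0.
133 hashes to 14; slot 14 is free -> place at 14.
636 hashes to 7; 7,8 taken -> place at 9.
916 hashes to 15; 15 taken -> place at 16.
186 hashes to 16; 16,0,1,2 taken -> place at 3.
261 hashes to 6; slot 6 is free -> place at 6.
Table: [748, 341, 240, 186, _, _, 261, 772, 228, 636, _, _, _, _, 133, 474, 916]

748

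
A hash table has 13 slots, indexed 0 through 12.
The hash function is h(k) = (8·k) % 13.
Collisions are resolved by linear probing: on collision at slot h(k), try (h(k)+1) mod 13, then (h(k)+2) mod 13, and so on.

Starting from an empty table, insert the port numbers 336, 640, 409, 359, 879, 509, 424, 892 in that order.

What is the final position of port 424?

336: h=10 → slot 10
640: h=11 → slot 11
409: h=9 → slot 9
359: h=12 → slot 12
879: h=12, probe 12,0 → slot 0
509: h=3 → slot 3
424: h=12, probe 12,0,1 → slot 1
892: h=12, probe 12,0,1,2 → slot 2
Table: [879, 424, 892, 509, _, _, _, _, _, 409, 336, 640, 359]

1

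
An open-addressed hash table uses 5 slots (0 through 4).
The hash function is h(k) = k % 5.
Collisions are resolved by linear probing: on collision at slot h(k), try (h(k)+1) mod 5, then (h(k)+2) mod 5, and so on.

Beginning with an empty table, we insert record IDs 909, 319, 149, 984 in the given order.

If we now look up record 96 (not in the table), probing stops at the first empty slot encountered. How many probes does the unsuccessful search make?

3

909: h=4 => slot 4
319: h=4, probe 4,0 => slot 0
149: h=4, probe 4,0,1 => slot 1
984: h=4, probe 4,0,1,2 => slot 2
Table: [319, 149, 984, -, 909]
Lookup 96: h=1, probe 1,2,3 → slot 3 empty, not found.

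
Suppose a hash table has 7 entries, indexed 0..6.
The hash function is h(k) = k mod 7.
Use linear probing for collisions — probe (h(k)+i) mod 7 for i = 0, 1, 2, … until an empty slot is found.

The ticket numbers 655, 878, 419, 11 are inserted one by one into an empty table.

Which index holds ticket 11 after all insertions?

655: h=4 -> slot 4
878: h=3 -> slot 3
419: h=6 -> slot 6
11: h=4, probe 4,5 -> slot 5
Table: [∅, ∅, ∅, 878, 655, 11, 419]

5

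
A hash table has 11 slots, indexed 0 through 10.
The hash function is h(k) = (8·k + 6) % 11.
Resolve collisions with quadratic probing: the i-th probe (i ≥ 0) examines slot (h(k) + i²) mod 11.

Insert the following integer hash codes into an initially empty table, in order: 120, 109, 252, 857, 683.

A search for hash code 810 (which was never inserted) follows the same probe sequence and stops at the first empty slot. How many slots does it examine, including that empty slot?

2

120: h=9 -> slot 9
109: h=9, probe 9,10 -> slot 10
252: h=9, probe 9,10,2 -> slot 2
857: h=9, probe 9,10,2,7 -> slot 7
683: h=3 -> slot 3
Table: [∅, ∅, 252, 683, ∅, ∅, ∅, 857, ∅, 120, 109]
Lookup 810: h=7, probe 7,8 → slot 8 empty, not found.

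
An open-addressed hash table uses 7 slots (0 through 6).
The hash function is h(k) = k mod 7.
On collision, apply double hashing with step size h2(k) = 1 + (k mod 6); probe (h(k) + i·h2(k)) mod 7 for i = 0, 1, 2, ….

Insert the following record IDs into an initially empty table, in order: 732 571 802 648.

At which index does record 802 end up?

Insert 732: h=4, slot 4 empty => index 4.
Insert 571: h=4, h2=2, slot 4 occupied => index 6.
Insert 802: h=4, h2=5, slot 4 occupied => index 2.
Insert 648: h=4, h2=1, slot 4 occupied => index 5.
Table: [_, _, 802, _, 732, 648, 571]

2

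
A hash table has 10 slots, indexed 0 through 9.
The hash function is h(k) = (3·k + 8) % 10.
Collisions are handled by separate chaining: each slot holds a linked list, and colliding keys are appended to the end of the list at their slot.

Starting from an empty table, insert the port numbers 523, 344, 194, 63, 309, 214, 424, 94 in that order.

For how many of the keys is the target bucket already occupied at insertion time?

Insert 523: h=7, bucket 7 empty → new chain.
Insert 344: h=0, bucket 0 empty → new chain.
Insert 194: h=0, bucket 0 nonempty → append to chain.
Insert 63: h=7, bucket 7 nonempty → append to chain.
Insert 309: h=5, bucket 5 empty → new chain.
Insert 214: h=0, bucket 0 nonempty → append to chain.
Insert 424: h=0, bucket 0 nonempty → append to chain.
Insert 94: h=0, bucket 0 nonempty → append to chain.
Final buckets:
0: 344 -> 194 -> 214 -> 424 -> 94
1: -
2: -
3: -
4: -
5: 309
6: -
7: 523 -> 63
8: -
9: -

5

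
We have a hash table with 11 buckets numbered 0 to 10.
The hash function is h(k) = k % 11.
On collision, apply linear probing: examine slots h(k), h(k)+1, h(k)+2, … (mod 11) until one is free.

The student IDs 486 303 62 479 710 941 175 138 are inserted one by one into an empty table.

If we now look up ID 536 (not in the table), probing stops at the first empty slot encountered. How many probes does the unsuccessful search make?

7

486 hashes to 2; slot 2 is free -> place at 2.
303 hashes to 6; slot 6 is free -> place at 6.
62 hashes to 7; slot 7 is free -> place at 7.
479 hashes to 6; 6,7 taken -> place at 8.
710 hashes to 6; 6,7,8 taken -> place at 9.
941 hashes to 6; 6,7,8,9 taken -> place at 10.
175 hashes to 10; 10 taken -> place at 0.
138 hashes to 6; 6,7,8,9,10,0 taken -> place at 1.
Table: [175, 138, 486, —, —, —, 303, 62, 479, 710, 941]
Lookup 536: h=8, probe 8,9,10,0,1,2,3 → slot 3 empty, not found.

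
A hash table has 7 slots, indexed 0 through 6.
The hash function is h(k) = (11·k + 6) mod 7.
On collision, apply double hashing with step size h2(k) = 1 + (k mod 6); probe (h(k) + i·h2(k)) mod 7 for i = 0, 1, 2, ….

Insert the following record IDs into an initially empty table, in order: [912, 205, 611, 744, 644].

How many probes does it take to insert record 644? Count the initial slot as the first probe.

3

912: h=0 -> slot 0
205: h=0, h2=2, probe 0,2 -> slot 2
611: h=0, h2=6, probe 0,6 -> slot 6
744: h=0, h2=1, probe 0,1 -> slot 1
644: h=6, h2=3, probe 6,2,5 -> slot 5
Table: [912, 744, 205, _, _, 644, 611]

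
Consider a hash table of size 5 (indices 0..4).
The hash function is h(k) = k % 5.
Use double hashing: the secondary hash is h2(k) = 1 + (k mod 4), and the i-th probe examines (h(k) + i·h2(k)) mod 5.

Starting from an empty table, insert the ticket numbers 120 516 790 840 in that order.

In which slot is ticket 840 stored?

120 hashes to 0; slot 0 is free => place at 0.
516 hashes to 1; slot 1 is free => place at 1.
790 hashes to 0, h2=3; 0 taken => place at 3.
840 hashes to 0, h2=1; 0,1 taken => place at 2.
Table: [120, 516, 840, 790, _]

2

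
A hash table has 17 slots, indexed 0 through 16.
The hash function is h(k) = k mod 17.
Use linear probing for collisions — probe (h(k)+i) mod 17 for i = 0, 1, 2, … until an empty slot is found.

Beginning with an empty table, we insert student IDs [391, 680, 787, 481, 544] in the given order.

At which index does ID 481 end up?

Insert 391: h=0, slot 0 empty → index 0.
Insert 680: h=0, slot 0 occupied → index 1.
Insert 787: h=5, slot 5 empty → index 5.
Insert 481: h=5, slot 5 occupied → index 6.
Insert 544: h=0, slots 0,1 occupied → index 2.
Table: [391, 680, 544, —, —, 787, 481, —, —, —, —, —, —, —, —, —, —]

6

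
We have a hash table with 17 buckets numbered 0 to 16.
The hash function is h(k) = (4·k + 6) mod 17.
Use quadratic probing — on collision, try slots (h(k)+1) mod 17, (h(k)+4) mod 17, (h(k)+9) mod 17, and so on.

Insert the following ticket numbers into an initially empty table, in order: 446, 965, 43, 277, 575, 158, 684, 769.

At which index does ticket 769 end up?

446 hashes to 5; slot 5 is free => place at 5.
965 hashes to 7; slot 7 is free => place at 7.
43 hashes to 8; slot 8 is free => place at 8.
277 hashes to 9; slot 9 is free => place at 9.
575 hashes to 11; slot 11 is free => place at 11.
158 hashes to 9; 9 taken => place at 10.
684 hashes to 5; 5 taken => place at 6.
769 hashes to 5; 5,6,9 taken => place at 14.
Table: [-, -, -, -, -, 446, 684, 965, 43, 277, 158, 575, -, -, 769, -, -]

14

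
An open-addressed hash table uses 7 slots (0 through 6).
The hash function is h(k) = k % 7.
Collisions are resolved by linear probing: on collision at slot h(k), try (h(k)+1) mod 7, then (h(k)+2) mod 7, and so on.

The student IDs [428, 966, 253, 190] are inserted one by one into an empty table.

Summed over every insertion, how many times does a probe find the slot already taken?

428 hashes to 1; slot 1 is free -> place at 1.
966 hashes to 0; slot 0 is free -> place at 0.
253 hashes to 1; 1 taken -> place at 2.
190 hashes to 1; 1,2 taken -> place at 3.
Table: [966, 428, 253, 190, ., ., .]

3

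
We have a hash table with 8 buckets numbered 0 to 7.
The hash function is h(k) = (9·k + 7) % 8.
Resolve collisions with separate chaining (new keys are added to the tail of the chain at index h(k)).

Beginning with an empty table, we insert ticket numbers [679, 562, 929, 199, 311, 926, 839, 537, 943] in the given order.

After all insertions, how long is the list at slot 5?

1

Insert 679: h=6, bucket 6 empty -> new chain.
Insert 562: h=1, bucket 1 empty -> new chain.
Insert 929: h=0, bucket 0 empty -> new chain.
Insert 199: h=6, bucket 6 nonempty -> append to chain.
Insert 311: h=6, bucket 6 nonempty -> append to chain.
Insert 926: h=5, bucket 5 empty -> new chain.
Insert 839: h=6, bucket 6 nonempty -> append to chain.
Insert 537: h=0, bucket 0 nonempty -> append to chain.
Insert 943: h=6, bucket 6 nonempty -> append to chain.
Final buckets:
0: 929 -> 537
1: 562
2: ∅
3: ∅
4: ∅
5: 926
6: 679 -> 199 -> 311 -> 839 -> 943
7: ∅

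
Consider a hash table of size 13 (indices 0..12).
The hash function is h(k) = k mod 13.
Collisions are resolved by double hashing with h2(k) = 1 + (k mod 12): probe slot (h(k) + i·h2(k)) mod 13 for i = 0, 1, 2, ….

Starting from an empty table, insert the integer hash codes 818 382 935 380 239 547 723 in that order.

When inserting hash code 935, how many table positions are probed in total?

818: h=12 => slot 12
382: h=5 => slot 5
935: h=12, h2=12, probe 12,11 => slot 11
380: h=3 => slot 3
239: h=5, h2=12, probe 5,4 => slot 4
547: h=1 => slot 1
723: h=8 => slot 8
Table: [—, 547, —, 380, 239, 382, —, —, 723, —, —, 935, 818]

2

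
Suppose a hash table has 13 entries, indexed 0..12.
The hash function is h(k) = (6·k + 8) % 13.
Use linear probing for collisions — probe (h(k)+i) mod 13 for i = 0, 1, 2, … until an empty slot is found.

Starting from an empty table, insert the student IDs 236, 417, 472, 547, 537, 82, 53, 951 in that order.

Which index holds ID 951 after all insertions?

Insert 236: h=7, slot 7 empty -> index 7.
Insert 417: h=1, slot 1 empty -> index 1.
Insert 472: h=6, slot 6 empty -> index 6.
Insert 547: h=1, slot 1 occupied -> index 2.
Insert 537: h=6, slots 6,7 occupied -> index 8.
Insert 82: h=6, slots 6,7,8 occupied -> index 9.
Insert 53: h=1, slots 1,2 occupied -> index 3.
Insert 951: h=7, slots 7,8,9 occupied -> index 10.
Table: [—, 417, 547, 53, —, —, 472, 236, 537, 82, 951, —, —]

10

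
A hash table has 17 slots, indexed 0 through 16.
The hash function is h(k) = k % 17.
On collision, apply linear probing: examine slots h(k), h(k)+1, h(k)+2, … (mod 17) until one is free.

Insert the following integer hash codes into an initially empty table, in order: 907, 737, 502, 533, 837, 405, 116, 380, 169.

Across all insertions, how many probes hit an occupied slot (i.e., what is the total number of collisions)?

8

907: h=6 -> slot 6
737: h=6, probe 6,7 -> slot 7
502: h=9 -> slot 9
533: h=6, probe 6,7,8 -> slot 8
837: h=4 -> slot 4
405: h=14 -> slot 14
116: h=14, probe 14,15 -> slot 15
380: h=6, probe 6,7,8,9,10 -> slot 10
169: h=16 -> slot 16
Table: [—, —, —, —, 837, —, 907, 737, 533, 502, 380, —, —, —, 405, 116, 169]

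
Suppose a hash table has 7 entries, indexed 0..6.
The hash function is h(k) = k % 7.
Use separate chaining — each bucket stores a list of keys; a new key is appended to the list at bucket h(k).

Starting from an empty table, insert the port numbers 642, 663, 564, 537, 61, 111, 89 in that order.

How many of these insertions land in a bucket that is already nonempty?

Insert 642: h=5, bucket 5 empty -> new chain.
Insert 663: h=5, bucket 5 nonempty -> append to chain.
Insert 564: h=4, bucket 4 empty -> new chain.
Insert 537: h=5, bucket 5 nonempty -> append to chain.
Insert 61: h=5, bucket 5 nonempty -> append to chain.
Insert 111: h=6, bucket 6 empty -> new chain.
Insert 89: h=5, bucket 5 nonempty -> append to chain.
Final buckets:
0: _
1: _
2: _
3: _
4: 564
5: 642 -> 663 -> 537 -> 61 -> 89
6: 111

4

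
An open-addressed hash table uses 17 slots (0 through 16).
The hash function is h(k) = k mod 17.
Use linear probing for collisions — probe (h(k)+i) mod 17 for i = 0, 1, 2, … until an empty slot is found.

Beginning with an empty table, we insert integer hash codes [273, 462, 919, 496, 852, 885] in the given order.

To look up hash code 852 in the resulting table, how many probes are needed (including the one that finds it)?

273 hashes to 1; slot 1 is free => place at 1.
462 hashes to 3; slot 3 is free => place at 3.
919 hashes to 1; 1 taken => place at 2.
496 hashes to 3; 3 taken => place at 4.
852 hashes to 2; 2,3,4 taken => place at 5.
885 hashes to 1; 1,2,3,4,5 taken => place at 6.
Table: [∅, 273, 919, 462, 496, 852, 885, ∅, ∅, ∅, ∅, ∅, ∅, ∅, ∅, ∅, ∅]
Lookup 852: h=2, probe 2,3,4,5 → found at 5.

4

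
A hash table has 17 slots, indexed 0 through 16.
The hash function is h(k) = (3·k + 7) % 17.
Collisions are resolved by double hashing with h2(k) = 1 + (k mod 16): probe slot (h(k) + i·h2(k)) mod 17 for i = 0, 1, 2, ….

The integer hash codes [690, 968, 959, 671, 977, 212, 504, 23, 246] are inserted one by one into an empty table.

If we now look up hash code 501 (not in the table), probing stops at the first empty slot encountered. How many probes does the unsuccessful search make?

Insert 690: h=3, slot 3 empty → index 3.
Insert 968: h=4, slot 4 empty → index 4.
Insert 959: h=11, slot 11 empty → index 11.
Insert 671: h=14, slot 14 empty → index 14.
Insert 977: h=14, h2=2, slot 14 occupied → index 16.
Insert 212: h=14, h2=5, slot 14 occupied → index 2.
Insert 504: h=6, slot 6 empty → index 6.
Insert 23: h=8, slot 8 empty → index 8.
Insert 246: h=14, h2=7, slots 14,4,11 occupied → index 1.
Table: [-, 246, 212, 690, 968, -, 504, -, 23, -, -, 959, -, -, 671, -, 977]
Lookup 501: h=14, h2=6, probe 14,3,9 → slot 9 empty, not found.

3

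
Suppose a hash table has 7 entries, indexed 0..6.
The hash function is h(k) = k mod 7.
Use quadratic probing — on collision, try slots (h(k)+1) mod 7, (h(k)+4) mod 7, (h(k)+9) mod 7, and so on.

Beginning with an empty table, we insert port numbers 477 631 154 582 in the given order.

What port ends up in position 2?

Insert 477: h=1, slot 1 empty → index 1.
Insert 631: h=1, slot 1 occupied → index 2.
Insert 154: h=0, slot 0 empty → index 0.
Insert 582: h=1, slots 1,2 occupied → index 5.
Table: [154, 477, 631, ., ., 582, .]

631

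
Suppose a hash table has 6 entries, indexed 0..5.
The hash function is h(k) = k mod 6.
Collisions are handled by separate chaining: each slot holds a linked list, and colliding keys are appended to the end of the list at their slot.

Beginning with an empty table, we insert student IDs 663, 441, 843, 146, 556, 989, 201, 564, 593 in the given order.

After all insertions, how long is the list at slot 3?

4

Insert 663: h=3, bucket 3 empty -> new chain.
Insert 441: h=3, bucket 3 nonempty -> append to chain.
Insert 843: h=3, bucket 3 nonempty -> append to chain.
Insert 146: h=2, bucket 2 empty -> new chain.
Insert 556: h=4, bucket 4 empty -> new chain.
Insert 989: h=5, bucket 5 empty -> new chain.
Insert 201: h=3, bucket 3 nonempty -> append to chain.
Insert 564: h=0, bucket 0 empty -> new chain.
Insert 593: h=5, bucket 5 nonempty -> append to chain.
Final buckets:
0: 564
1: ∅
2: 146
3: 663 -> 441 -> 843 -> 201
4: 556
5: 989 -> 593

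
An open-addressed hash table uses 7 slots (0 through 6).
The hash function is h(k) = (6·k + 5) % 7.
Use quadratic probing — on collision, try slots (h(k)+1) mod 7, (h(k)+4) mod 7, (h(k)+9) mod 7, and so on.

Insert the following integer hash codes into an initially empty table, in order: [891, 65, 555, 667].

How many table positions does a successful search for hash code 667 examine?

Insert 891: h=3, slot 3 empty → index 3.
Insert 65: h=3, slot 3 occupied → index 4.
Insert 555: h=3, slots 3,4 occupied → index 0.
Insert 667: h=3, slots 3,4,0 occupied → index 5.
Table: [555, _, _, 891, 65, 667, _]
Lookup 667: h=3, probe 3,4,0,5 → found at 5.

4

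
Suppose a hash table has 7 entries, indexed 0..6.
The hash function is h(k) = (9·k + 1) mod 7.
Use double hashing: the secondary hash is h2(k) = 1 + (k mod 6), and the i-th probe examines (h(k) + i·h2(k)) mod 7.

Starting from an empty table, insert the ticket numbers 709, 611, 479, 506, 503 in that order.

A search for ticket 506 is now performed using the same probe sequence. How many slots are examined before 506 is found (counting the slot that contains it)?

2

709: h=5 → slot 5
611: h=5, h2=6, probe 5,4 → slot 4
479: h=0 → slot 0
506: h=5, h2=3, probe 5,1 → slot 1
503: h=6 → slot 6
Table: [479, 506, ., ., 611, 709, 503]
Lookup 506: h=5, h2=3, probe 5,1 → found at 1.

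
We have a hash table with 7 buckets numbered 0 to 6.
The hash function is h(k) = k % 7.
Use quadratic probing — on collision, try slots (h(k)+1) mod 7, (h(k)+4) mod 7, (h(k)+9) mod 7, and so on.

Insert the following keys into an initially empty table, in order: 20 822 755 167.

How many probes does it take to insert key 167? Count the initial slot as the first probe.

4

20 hashes to 6; slot 6 is free => place at 6.
822 hashes to 3; slot 3 is free => place at 3.
755 hashes to 6; 6 taken => place at 0.
167 hashes to 6; 6,0,3 taken => place at 1.
Table: [755, 167, -, 822, -, -, 20]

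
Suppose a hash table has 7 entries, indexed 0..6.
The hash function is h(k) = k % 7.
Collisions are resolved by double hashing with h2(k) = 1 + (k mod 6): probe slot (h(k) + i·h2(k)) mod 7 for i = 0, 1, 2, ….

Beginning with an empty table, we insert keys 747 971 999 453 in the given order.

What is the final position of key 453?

747 hashes to 5; slot 5 is free -> place at 5.
971 hashes to 5, h2=6; 5 taken -> place at 4.
999 hashes to 5, h2=4; 5 taken -> place at 2.
453 hashes to 5, h2=4; 5,2 taken -> place at 6.
Table: [∅, ∅, 999, ∅, 971, 747, 453]

6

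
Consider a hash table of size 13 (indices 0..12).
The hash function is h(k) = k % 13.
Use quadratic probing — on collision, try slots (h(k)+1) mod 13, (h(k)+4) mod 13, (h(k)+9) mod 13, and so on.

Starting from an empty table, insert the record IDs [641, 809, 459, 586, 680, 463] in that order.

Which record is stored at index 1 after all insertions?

586

Insert 641: h=4, slot 4 empty => index 4.
Insert 809: h=3, slot 3 empty => index 3.
Insert 459: h=4, slot 4 occupied => index 5.
Insert 586: h=1, slot 1 empty => index 1.
Insert 680: h=4, slots 4,5 occupied => index 8.
Insert 463: h=8, slot 8 occupied => index 9.
Table: [_, 586, _, 809, 641, 459, _, _, 680, 463, _, _, _]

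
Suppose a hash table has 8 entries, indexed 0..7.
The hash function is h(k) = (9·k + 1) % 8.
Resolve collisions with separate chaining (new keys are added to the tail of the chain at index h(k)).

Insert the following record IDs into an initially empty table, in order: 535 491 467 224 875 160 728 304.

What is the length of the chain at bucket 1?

Insert 535: h=0, bucket 0 empty -> new chain.
Insert 491: h=4, bucket 4 empty -> new chain.
Insert 467: h=4, bucket 4 nonempty -> append to chain.
Insert 224: h=1, bucket 1 empty -> new chain.
Insert 875: h=4, bucket 4 nonempty -> append to chain.
Insert 160: h=1, bucket 1 nonempty -> append to chain.
Insert 728: h=1, bucket 1 nonempty -> append to chain.
Insert 304: h=1, bucket 1 nonempty -> append to chain.
Final buckets:
0: 535
1: 224 -> 160 -> 728 -> 304
2: _
3: _
4: 491 -> 467 -> 875
5: _
6: _
7: _

4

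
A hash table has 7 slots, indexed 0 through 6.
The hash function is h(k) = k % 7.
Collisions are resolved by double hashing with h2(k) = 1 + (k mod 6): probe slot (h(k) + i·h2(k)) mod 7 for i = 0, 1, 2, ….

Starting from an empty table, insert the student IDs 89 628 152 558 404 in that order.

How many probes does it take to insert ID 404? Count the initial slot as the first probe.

3

Insert 89: h=5, slot 5 empty -> index 5.
Insert 628: h=5, h2=5, slot 5 occupied -> index 3.
Insert 152: h=5, h2=3, slot 5 occupied -> index 1.
Insert 558: h=5, h2=1, slot 5 occupied -> index 6.
Insert 404: h=5, h2=3, slots 5,1 occupied -> index 4.
Table: [—, 152, —, 628, 404, 89, 558]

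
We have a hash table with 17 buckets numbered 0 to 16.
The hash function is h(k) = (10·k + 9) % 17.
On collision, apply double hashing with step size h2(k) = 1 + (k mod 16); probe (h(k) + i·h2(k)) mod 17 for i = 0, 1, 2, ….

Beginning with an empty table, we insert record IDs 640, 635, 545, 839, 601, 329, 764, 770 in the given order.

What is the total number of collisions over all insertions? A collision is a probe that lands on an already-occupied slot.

4

640 hashes to 0; slot 0 is free → place at 0.
635 hashes to 1; slot 1 is free → place at 1.
545 hashes to 2; slot 2 is free → place at 2.
839 hashes to 1, h2=8; 1 taken → place at 9.
601 hashes to 1, h2=10; 1 taken → place at 11.
329 hashes to 1, h2=10; 1,11 taken → place at 4.
764 hashes to 16; slot 16 is free → place at 16.
770 hashes to 8; slot 8 is free → place at 8.
Table: [640, 635, 545, _, 329, _, _, _, 770, 839, _, 601, _, _, _, _, 764]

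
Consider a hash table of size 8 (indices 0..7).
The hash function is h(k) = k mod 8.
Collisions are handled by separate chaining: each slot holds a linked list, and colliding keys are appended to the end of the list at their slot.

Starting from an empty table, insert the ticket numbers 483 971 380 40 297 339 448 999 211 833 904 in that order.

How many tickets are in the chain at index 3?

Insert 483: h=3, bucket 3 empty → new chain.
Insert 971: h=3, bucket 3 nonempty → append to chain.
Insert 380: h=4, bucket 4 empty → new chain.
Insert 40: h=0, bucket 0 empty → new chain.
Insert 297: h=1, bucket 1 empty → new chain.
Insert 339: h=3, bucket 3 nonempty → append to chain.
Insert 448: h=0, bucket 0 nonempty → append to chain.
Insert 999: h=7, bucket 7 empty → new chain.
Insert 211: h=3, bucket 3 nonempty → append to chain.
Insert 833: h=1, bucket 1 nonempty → append to chain.
Insert 904: h=0, bucket 0 nonempty → append to chain.
Final buckets:
0: 40 -> 448 -> 904
1: 297 -> 833
2: .
3: 483 -> 971 -> 339 -> 211
4: 380
5: .
6: .
7: 999

4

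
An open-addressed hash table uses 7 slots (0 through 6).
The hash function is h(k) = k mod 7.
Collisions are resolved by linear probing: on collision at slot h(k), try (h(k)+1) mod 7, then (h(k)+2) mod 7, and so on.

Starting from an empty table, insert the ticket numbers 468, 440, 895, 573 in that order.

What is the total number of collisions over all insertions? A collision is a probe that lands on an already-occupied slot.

468 hashes to 6; slot 6 is free => place at 6.
440 hashes to 6; 6 taken => place at 0.
895 hashes to 6; 6,0 taken => place at 1.
573 hashes to 6; 6,0,1 taken => place at 2.
Table: [440, 895, 573, ., ., ., 468]

6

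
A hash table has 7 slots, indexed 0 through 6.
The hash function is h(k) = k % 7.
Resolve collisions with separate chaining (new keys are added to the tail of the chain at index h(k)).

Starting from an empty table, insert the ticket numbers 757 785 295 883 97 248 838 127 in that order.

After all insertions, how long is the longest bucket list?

757 -> bucket 1
785 -> bucket 1 (collision)
295 -> bucket 1 (collision)
883 -> bucket 1 (collision)
97 -> bucket 6
248 -> bucket 3
838 -> bucket 5
127 -> bucket 1 (collision)
Final buckets:
0: _
1: 757 -> 785 -> 295 -> 883 -> 127
2: _
3: 248
4: _
5: 838
6: 97

5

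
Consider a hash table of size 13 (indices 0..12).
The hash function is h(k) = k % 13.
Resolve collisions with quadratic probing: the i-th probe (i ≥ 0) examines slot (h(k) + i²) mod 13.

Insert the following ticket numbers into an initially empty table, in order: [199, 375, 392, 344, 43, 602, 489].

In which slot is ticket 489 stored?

199 hashes to 4; slot 4 is free -> place at 4.
375 hashes to 11; slot 11 is free -> place at 11.
392 hashes to 2; slot 2 is free -> place at 2.
344 hashes to 6; slot 6 is free -> place at 6.
43 hashes to 4; 4 taken -> place at 5.
602 hashes to 4; 4,5 taken -> place at 8.
489 hashes to 8; 8 taken -> place at 9.
Table: [∅, ∅, 392, ∅, 199, 43, 344, ∅, 602, 489, ∅, 375, ∅]

9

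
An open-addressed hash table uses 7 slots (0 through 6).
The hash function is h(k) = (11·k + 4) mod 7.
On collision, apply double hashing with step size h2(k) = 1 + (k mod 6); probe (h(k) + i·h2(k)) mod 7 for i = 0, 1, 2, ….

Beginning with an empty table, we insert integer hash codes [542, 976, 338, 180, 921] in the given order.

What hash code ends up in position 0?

542 hashes to 2; slot 2 is free -> place at 2.
976 hashes to 2, h2=5; 2 taken -> place at 0.
338 hashes to 5; slot 5 is free -> place at 5.
180 hashes to 3; slot 3 is free -> place at 3.
921 hashes to 6; slot 6 is free -> place at 6.
Table: [976, _, 542, 180, _, 338, 921]

976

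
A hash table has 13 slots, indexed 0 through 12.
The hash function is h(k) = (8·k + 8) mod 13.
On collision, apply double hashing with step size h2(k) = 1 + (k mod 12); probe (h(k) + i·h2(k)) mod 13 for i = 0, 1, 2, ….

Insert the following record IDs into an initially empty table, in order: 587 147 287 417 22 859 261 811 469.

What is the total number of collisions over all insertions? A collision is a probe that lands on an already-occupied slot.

587: h=11 => slot 11
147: h=1 => slot 1
287: h=3 => slot 3
417: h=3, h2=10, probe 3,0 => slot 0
22: h=2 => slot 2
859: h=3, h2=8, probe 3,11,6 => slot 6
261: h=3, h2=10, probe 3,0,10 => slot 10
811: h=9 => slot 9
469: h=3, h2=2, probe 3,5 => slot 5
Table: [417, 147, 22, 287, ., 469, 859, ., ., 811, 261, 587, .]

6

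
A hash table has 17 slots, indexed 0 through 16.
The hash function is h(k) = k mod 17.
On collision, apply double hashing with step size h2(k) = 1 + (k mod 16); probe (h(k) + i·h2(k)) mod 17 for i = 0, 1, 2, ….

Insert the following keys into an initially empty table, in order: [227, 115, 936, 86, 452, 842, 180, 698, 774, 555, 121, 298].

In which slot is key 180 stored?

227 hashes to 6; slot 6 is free => place at 6.
115 hashes to 13; slot 13 is free => place at 13.
936 hashes to 1; slot 1 is free => place at 1.
86 hashes to 1, h2=7; 1 taken => place at 8.
452 hashes to 10; slot 10 is free => place at 10.
842 hashes to 9; slot 9 is free => place at 9.
180 hashes to 10, h2=5; 10 taken => place at 15.
698 hashes to 1, h2=11; 1 taken => place at 12.
774 hashes to 9, h2=7; 9 taken => place at 16.
555 hashes to 11; slot 11 is free => place at 11.
121 hashes to 2; slot 2 is free => place at 2.
298 hashes to 9, h2=11; 9 taken => place at 3.
Table: [—, 936, 121, 298, —, —, 227, —, 86, 842, 452, 555, 698, 115, —, 180, 774]

15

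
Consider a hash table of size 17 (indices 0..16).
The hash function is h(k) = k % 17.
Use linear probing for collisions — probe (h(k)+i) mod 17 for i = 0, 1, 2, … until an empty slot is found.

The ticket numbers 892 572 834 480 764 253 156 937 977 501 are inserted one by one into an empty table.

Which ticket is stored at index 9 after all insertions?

892: h=8 → slot 8
572: h=11 → slot 11
834: h=1 → slot 1
480: h=4 → slot 4
764: h=16 → slot 16
253: h=15 → slot 15
156: h=3 → slot 3
937: h=2 → slot 2
977: h=8, probe 8,9 → slot 9
501: h=8, probe 8,9,10 → slot 10
Table: [., 834, 937, 156, 480, ., ., ., 892, 977, 501, 572, ., ., ., 253, 764]

977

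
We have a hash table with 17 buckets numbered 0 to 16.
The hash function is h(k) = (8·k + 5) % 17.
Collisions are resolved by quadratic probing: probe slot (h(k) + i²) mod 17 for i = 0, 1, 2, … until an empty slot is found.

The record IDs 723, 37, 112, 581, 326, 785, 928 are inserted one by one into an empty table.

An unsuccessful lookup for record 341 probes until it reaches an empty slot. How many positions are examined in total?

2

723 hashes to 9; slot 9 is free -> place at 9.
37 hashes to 12; slot 12 is free -> place at 12.
112 hashes to 0; slot 0 is free -> place at 0.
581 hashes to 12; 12 taken -> place at 13.
326 hashes to 12; 12,13 taken -> place at 16.
785 hashes to 12; 12,13,16 taken -> place at 4.
928 hashes to 0; 0 taken -> place at 1.
Table: [112, 928, ., ., 785, ., ., ., ., 723, ., ., 37, 581, ., ., 326]
Lookup 341: h=13, probe 13,14 → slot 14 empty, not found.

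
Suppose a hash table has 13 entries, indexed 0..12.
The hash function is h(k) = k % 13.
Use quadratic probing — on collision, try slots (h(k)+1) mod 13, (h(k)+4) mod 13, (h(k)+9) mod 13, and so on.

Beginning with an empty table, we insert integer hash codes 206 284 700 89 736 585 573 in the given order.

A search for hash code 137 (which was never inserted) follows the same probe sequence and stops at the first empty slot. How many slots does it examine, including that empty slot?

4

206 hashes to 11; slot 11 is free -> place at 11.
284 hashes to 11; 11 taken -> place at 12.
700 hashes to 11; 11,12 taken -> place at 2.
89 hashes to 11; 11,12,2 taken -> place at 7.
736 hashes to 8; slot 8 is free -> place at 8.
585 hashes to 0; slot 0 is free -> place at 0.
573 hashes to 1; slot 1 is free -> place at 1.
Table: [585, 573, 700, _, _, _, _, 89, 736, _, _, 206, 284]
Lookup 137: h=7, probe 7,8,11,3 → slot 3 empty, not found.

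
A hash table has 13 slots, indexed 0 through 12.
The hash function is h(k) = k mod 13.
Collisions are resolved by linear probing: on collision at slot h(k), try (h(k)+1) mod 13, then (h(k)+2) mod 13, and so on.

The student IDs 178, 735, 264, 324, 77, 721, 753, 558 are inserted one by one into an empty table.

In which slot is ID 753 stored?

1

178: h=9 => slot 9
735: h=7 => slot 7
264: h=4 => slot 4
324: h=12 => slot 12
77: h=12, probe 12,0 => slot 0
721: h=6 => slot 6
753: h=12, probe 12,0,1 => slot 1
558: h=12, probe 12,0,1,2 => slot 2
Table: [77, 753, 558, ., 264, ., 721, 735, ., 178, ., ., 324]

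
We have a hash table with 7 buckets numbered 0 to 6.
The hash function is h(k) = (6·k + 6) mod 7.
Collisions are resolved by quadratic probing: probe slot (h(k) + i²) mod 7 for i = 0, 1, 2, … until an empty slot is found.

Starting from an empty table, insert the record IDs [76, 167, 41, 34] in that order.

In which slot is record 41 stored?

4

Insert 76: h=0, slot 0 empty -> index 0.
Insert 167: h=0, slot 0 occupied -> index 1.
Insert 41: h=0, slots 0,1 occupied -> index 4.
Insert 34: h=0, slots 0,1,4 occupied -> index 2.
Table: [76, 167, 34, ∅, 41, ∅, ∅]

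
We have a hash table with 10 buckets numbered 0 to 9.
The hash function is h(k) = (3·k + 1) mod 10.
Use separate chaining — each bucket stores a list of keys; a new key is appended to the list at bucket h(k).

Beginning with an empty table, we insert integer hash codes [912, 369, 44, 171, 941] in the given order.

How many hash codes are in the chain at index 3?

912 → bucket 7
369 → bucket 8
44 → bucket 3
171 → bucket 4
941 → bucket 4 (collision)
Final buckets:
0: -
1: -
2: -
3: 44
4: 171 -> 941
5: -
6: -
7: 912
8: 369
9: -

1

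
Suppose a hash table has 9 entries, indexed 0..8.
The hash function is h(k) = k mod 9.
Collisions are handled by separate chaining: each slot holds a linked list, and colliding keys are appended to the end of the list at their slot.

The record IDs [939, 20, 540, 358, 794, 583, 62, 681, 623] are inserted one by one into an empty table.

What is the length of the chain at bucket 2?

939 -> bucket 3
20 -> bucket 2
540 -> bucket 0
358 -> bucket 7
794 -> bucket 2 (collision)
583 -> bucket 7 (collision)
62 -> bucket 8
681 -> bucket 6
623 -> bucket 2 (collision)
Final buckets:
0: 540
1: —
2: 20 -> 794 -> 623
3: 939
4: —
5: —
6: 681
7: 358 -> 583
8: 62

3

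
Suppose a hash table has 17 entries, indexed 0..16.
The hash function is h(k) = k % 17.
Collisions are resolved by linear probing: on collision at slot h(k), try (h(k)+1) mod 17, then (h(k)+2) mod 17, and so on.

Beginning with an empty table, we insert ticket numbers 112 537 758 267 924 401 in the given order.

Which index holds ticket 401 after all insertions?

112: h=10 → slot 10
537: h=10, probe 10,11 → slot 11
758: h=10, probe 10,11,12 → slot 12
267: h=12, probe 12,13 → slot 13
924: h=6 → slot 6
401: h=10, probe 10,11,12,13,14 → slot 14
Table: [-, -, -, -, -, -, 924, -, -, -, 112, 537, 758, 267, 401, -, -]

14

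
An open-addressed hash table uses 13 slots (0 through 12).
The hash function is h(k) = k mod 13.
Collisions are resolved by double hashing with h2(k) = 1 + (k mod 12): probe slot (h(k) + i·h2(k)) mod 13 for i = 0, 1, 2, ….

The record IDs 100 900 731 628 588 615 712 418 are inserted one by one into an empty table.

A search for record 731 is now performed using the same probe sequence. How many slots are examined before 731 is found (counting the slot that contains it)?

2

100 hashes to 9; slot 9 is free => place at 9.
900 hashes to 3; slot 3 is free => place at 3.
731 hashes to 3, h2=12; 3 taken => place at 2.
628 hashes to 4; slot 4 is free => place at 4.
588 hashes to 3, h2=1; 3,4 taken => place at 5.
615 hashes to 4, h2=4; 4 taken => place at 8.
712 hashes to 10; slot 10 is free => place at 10.
418 hashes to 2, h2=11; 2 taken => place at 0.
Table: [418, —, 731, 900, 628, 588, —, —, 615, 100, 712, —, —]
Lookup 731: h=3, h2=12, probe 3,2 → found at 2.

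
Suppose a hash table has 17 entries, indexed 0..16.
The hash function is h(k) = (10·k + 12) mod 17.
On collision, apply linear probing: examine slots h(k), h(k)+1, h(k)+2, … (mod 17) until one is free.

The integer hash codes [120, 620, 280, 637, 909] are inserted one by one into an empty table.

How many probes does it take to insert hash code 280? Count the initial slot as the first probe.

120 hashes to 5; slot 5 is free => place at 5.
620 hashes to 7; slot 7 is free => place at 7.
280 hashes to 7; 7 taken => place at 8.
637 hashes to 7; 7,8 taken => place at 9.
909 hashes to 7; 7,8,9 taken => place at 10.
Table: [—, —, —, —, —, 120, —, 620, 280, 637, 909, —, —, —, —, —, —]

2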